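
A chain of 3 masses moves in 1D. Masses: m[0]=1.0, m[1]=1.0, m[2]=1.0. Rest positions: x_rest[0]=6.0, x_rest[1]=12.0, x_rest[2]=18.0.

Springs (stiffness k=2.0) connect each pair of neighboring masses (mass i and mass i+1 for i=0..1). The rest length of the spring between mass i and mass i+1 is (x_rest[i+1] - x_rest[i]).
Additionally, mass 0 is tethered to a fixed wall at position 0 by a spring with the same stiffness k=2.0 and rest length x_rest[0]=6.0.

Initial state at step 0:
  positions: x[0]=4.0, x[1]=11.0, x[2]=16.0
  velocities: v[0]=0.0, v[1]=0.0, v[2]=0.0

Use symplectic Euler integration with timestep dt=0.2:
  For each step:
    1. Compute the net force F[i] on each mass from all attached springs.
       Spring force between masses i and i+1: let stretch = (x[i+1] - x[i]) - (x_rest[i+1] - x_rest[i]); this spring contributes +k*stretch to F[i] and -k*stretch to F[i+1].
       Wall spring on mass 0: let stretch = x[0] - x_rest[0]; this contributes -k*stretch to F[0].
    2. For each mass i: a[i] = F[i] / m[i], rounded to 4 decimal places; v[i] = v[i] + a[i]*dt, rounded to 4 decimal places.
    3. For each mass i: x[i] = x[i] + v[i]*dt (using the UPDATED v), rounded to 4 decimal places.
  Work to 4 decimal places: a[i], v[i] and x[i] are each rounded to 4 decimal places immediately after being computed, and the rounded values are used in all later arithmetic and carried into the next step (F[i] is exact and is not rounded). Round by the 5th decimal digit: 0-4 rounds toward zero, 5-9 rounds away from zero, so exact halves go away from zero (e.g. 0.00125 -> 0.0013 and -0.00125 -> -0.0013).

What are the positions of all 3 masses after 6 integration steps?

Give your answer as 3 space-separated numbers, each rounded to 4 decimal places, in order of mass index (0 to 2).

Answer: 6.3583 10.2166 16.7434

Derivation:
Step 0: x=[4.0000 11.0000 16.0000] v=[0.0000 0.0000 0.0000]
Step 1: x=[4.2400 10.8400 16.0800] v=[1.2000 -0.8000 0.4000]
Step 2: x=[4.6688 10.5712 16.2208] v=[2.1440 -1.3440 0.7040]
Step 3: x=[5.1963 10.2822 16.3896] v=[2.6374 -1.4451 0.8442]
Step 4: x=[5.7149 10.0749 16.5498] v=[2.5932 -1.0365 0.8012]
Step 5: x=[6.1251 10.0368 16.6720] v=[2.0512 -0.1905 0.6112]
Step 6: x=[6.3583 10.2166 16.7434] v=[1.1658 0.8989 0.3571]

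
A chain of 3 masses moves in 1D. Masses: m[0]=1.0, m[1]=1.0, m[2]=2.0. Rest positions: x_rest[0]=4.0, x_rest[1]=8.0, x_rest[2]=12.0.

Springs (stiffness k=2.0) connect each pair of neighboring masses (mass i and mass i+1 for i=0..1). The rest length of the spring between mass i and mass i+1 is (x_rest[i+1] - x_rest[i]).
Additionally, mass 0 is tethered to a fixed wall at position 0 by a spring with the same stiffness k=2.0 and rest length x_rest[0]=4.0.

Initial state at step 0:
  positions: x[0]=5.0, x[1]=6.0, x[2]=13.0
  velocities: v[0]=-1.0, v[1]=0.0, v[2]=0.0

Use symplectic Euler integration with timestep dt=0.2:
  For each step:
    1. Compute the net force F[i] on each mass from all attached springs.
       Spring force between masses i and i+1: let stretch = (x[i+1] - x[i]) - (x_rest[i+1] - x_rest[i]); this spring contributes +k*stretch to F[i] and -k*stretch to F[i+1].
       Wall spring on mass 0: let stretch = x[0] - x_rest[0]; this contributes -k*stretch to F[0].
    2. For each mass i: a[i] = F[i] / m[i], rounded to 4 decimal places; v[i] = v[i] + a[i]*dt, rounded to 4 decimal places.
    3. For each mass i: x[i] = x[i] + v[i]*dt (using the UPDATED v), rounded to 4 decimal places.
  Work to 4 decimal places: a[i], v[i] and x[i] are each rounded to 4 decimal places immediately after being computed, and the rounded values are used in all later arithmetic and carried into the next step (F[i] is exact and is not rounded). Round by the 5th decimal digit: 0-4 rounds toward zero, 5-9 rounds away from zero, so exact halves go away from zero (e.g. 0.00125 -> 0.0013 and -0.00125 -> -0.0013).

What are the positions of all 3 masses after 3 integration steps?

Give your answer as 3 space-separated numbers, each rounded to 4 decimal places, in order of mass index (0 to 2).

Answer: 3.0263 8.2881 12.3939

Derivation:
Step 0: x=[5.0000 6.0000 13.0000] v=[-1.0000 0.0000 0.0000]
Step 1: x=[4.4800 6.4800 12.8800] v=[-2.6000 2.4000 -0.6000]
Step 2: x=[3.7616 7.3120 12.6640] v=[-3.5920 4.1600 -1.0800]
Step 3: x=[3.0263 8.2881 12.3939] v=[-3.6765 4.8806 -1.3504]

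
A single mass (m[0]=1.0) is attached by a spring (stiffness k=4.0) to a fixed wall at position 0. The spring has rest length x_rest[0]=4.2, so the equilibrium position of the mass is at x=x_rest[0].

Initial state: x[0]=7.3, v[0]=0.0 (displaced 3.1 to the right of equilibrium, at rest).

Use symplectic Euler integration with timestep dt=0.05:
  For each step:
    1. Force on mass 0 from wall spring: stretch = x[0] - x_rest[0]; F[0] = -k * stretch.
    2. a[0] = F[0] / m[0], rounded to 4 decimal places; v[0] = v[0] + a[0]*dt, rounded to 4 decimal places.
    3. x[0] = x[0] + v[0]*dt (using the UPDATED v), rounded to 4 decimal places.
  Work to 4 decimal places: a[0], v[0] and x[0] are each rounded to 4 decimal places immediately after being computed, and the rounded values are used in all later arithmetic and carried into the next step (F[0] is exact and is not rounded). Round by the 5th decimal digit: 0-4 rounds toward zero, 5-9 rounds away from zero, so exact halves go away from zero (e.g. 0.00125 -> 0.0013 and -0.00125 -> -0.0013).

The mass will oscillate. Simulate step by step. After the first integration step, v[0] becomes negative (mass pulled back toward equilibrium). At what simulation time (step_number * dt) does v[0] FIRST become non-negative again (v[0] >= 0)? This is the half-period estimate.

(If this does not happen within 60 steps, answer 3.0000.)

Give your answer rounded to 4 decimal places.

Step 0: x=[7.3000] v=[0.0000]
Step 1: x=[7.2690] v=[-0.6200]
Step 2: x=[7.2073] v=[-1.2338]
Step 3: x=[7.1155] v=[-1.8353]
Step 4: x=[6.9946] v=[-2.4184]
Step 5: x=[6.8457] v=[-2.9773]
Step 6: x=[6.6704] v=[-3.5064]
Step 7: x=[6.4704] v=[-4.0005]
Step 8: x=[6.2477] v=[-4.4546]
Step 9: x=[6.0045] v=[-4.8641]
Step 10: x=[5.7433] v=[-5.2250]
Step 11: x=[5.4666] v=[-5.5337]
Step 12: x=[5.1773] v=[-5.7870]
Step 13: x=[4.8782] v=[-5.9825]
Step 14: x=[4.5723] v=[-6.1181]
Step 15: x=[4.2627] v=[-6.1926]
Step 16: x=[3.9524] v=[-6.2051]
Step 17: x=[3.6446] v=[-6.1556]
Step 18: x=[3.3424] v=[-6.0445]
Step 19: x=[3.0488] v=[-5.8730]
Step 20: x=[2.7667] v=[-5.6428]
Step 21: x=[2.4989] v=[-5.3561]
Step 22: x=[2.2481] v=[-5.0159]
Step 23: x=[2.0168] v=[-4.6255]
Step 24: x=[1.8074] v=[-4.1889]
Step 25: x=[1.6219] v=[-3.7104]
Step 26: x=[1.4622] v=[-3.1948]
Step 27: x=[1.3298] v=[-2.6472]
Step 28: x=[1.2261] v=[-2.0732]
Step 29: x=[1.1522] v=[-1.4784]
Step 30: x=[1.1088] v=[-0.8688]
Step 31: x=[1.0963] v=[-0.2506]
Step 32: x=[1.1148] v=[0.3701]
First v>=0 after going negative at step 32, time=1.6000

Answer: 1.6000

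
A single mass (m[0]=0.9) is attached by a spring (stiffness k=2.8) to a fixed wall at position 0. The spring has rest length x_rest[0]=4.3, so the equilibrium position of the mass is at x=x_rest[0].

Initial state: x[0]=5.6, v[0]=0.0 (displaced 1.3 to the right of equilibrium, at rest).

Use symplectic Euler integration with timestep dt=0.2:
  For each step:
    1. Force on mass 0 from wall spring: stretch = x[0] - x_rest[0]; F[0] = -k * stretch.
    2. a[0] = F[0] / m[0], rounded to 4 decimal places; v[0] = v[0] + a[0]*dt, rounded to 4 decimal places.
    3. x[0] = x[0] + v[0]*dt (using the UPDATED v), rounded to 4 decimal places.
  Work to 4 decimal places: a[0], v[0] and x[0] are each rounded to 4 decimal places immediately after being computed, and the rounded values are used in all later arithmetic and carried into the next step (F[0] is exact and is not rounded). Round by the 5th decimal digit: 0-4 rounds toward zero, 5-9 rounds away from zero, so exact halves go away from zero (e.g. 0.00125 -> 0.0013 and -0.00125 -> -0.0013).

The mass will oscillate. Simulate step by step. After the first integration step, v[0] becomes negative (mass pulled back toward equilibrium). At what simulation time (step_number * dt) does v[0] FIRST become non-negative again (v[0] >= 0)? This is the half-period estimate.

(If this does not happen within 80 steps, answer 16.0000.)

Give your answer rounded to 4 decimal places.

Answer: 1.8000

Derivation:
Step 0: x=[5.6000] v=[0.0000]
Step 1: x=[5.4382] v=[-0.8089]
Step 2: x=[5.1348] v=[-1.5171]
Step 3: x=[4.7275] v=[-2.0365]
Step 4: x=[4.2670] v=[-2.3025]
Step 5: x=[3.8106] v=[-2.2820]
Step 6: x=[3.4151] v=[-1.9775]
Step 7: x=[3.1297] v=[-1.4269]
Step 8: x=[2.9900] v=[-0.6987]
Step 9: x=[3.0133] v=[0.1164]
First v>=0 after going negative at step 9, time=1.8000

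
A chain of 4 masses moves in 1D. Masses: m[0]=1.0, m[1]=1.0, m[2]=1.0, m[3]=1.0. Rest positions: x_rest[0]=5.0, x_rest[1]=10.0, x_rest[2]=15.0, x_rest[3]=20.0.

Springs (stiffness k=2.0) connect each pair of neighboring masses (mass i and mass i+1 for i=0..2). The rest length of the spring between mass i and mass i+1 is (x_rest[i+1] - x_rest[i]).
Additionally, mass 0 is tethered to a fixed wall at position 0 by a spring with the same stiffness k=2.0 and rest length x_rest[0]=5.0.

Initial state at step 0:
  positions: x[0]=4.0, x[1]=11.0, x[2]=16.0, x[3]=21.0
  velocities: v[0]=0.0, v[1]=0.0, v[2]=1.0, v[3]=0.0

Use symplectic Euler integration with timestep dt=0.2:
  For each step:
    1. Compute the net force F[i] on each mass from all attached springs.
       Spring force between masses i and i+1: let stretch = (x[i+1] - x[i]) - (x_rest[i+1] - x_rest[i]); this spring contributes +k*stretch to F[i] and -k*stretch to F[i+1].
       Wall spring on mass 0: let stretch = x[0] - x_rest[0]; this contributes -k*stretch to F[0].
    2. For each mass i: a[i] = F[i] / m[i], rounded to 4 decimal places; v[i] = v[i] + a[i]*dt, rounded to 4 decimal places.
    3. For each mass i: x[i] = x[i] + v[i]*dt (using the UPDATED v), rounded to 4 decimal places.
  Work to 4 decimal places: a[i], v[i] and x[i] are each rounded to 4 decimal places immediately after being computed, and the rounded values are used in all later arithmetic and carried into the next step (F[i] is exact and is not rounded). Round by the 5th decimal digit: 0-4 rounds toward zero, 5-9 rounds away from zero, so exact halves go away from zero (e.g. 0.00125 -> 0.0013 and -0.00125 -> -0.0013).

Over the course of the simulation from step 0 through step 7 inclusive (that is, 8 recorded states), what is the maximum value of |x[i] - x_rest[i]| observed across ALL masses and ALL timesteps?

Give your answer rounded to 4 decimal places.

Answer: 1.4213

Derivation:
Step 0: x=[4.0000 11.0000 16.0000 21.0000] v=[0.0000 0.0000 1.0000 0.0000]
Step 1: x=[4.2400 10.8400 16.2000 21.0000] v=[1.2000 -0.8000 1.0000 0.0000]
Step 2: x=[4.6688 10.5808 16.3552 21.0160] v=[2.1440 -1.2960 0.7760 0.0800]
Step 3: x=[5.1971 10.3106 16.4213 21.0591] v=[2.6413 -1.3510 0.3306 0.2157]
Step 4: x=[5.7187 10.1202 16.3696 21.1312] v=[2.6079 -0.9521 -0.2586 0.3606]
Step 5: x=[6.1349 10.0776 16.1989 21.2224] v=[2.0810 -0.2129 -0.8537 0.4560]
Step 6: x=[6.3757 10.2093 15.9403 21.3117] v=[1.2041 0.6585 -1.2928 0.4466]
Step 7: x=[6.4132 10.4928 15.6530 21.3713] v=[0.1873 1.4175 -1.4366 0.2980]
Max displacement = 1.4213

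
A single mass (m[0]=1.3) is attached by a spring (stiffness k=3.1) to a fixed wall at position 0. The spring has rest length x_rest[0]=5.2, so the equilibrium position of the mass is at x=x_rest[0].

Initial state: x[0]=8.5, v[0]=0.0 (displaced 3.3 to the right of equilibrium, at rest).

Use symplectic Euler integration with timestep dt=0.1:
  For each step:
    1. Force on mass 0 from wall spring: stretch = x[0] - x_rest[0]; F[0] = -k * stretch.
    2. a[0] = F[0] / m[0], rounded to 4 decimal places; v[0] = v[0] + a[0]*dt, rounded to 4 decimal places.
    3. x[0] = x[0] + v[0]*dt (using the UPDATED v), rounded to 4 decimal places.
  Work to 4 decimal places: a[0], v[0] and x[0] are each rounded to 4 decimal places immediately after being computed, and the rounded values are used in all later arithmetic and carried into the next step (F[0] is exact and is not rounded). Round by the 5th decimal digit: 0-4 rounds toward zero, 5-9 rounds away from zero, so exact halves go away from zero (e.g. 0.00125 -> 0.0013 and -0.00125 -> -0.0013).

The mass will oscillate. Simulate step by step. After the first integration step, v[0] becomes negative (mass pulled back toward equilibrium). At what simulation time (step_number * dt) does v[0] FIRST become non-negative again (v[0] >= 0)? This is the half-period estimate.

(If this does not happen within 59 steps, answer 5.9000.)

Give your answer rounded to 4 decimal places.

Step 0: x=[8.5000] v=[0.0000]
Step 1: x=[8.4213] v=[-0.7869]
Step 2: x=[8.2658] v=[-1.5551]
Step 3: x=[8.0372] v=[-2.2862]
Step 4: x=[7.7409] v=[-2.9628]
Step 5: x=[7.3840] v=[-3.5687]
Step 6: x=[6.9751] v=[-4.0895]
Step 7: x=[6.5238] v=[-4.5128]
Step 8: x=[6.0410] v=[-4.8285]
Step 9: x=[5.5381] v=[-5.0291]
Step 10: x=[5.0271] v=[-5.1097]
Step 11: x=[4.5203] v=[-5.0685]
Step 12: x=[4.0297] v=[-4.9064]
Step 13: x=[3.5670] v=[-4.6273]
Step 14: x=[3.1432] v=[-4.2379]
Step 15: x=[2.7685] v=[-3.7474]
Step 16: x=[2.4517] v=[-3.1676]
Step 17: x=[2.2005] v=[-2.5122]
Step 18: x=[2.0208] v=[-1.7969]
Step 19: x=[1.9169] v=[-1.0388]
Step 20: x=[1.8913] v=[-0.2559]
Step 21: x=[1.9446] v=[0.5331]
First v>=0 after going negative at step 21, time=2.1000

Answer: 2.1000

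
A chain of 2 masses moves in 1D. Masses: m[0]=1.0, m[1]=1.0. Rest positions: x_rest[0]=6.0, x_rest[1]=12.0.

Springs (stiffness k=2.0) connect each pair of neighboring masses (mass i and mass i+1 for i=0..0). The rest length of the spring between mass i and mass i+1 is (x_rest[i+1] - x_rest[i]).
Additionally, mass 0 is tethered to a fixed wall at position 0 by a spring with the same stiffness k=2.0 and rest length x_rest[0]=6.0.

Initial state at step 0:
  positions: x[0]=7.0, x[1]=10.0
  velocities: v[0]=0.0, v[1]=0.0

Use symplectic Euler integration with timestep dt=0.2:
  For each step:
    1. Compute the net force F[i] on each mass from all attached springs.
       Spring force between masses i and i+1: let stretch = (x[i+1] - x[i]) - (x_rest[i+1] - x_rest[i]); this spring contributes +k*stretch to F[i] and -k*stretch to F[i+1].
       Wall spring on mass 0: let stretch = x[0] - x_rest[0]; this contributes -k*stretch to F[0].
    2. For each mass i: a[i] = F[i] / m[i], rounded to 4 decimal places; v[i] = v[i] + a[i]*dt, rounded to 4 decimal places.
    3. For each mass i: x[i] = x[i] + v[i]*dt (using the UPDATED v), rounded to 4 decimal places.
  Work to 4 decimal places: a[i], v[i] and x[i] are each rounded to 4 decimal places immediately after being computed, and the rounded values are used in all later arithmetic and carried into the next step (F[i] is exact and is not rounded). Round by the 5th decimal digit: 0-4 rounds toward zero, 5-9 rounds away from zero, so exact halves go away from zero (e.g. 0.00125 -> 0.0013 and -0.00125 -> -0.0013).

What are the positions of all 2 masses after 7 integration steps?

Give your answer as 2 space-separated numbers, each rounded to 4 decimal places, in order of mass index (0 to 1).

Answer: 4.2647 12.7184

Derivation:
Step 0: x=[7.0000 10.0000] v=[0.0000 0.0000]
Step 1: x=[6.6800 10.2400] v=[-1.6000 1.2000]
Step 2: x=[6.1104 10.6752] v=[-2.8480 2.1760]
Step 3: x=[5.4172 11.2252] v=[-3.4662 2.7501]
Step 4: x=[4.7552 11.7906] v=[-3.3099 2.8269]
Step 5: x=[4.2756 12.2731] v=[-2.3978 2.4127]
Step 6: x=[4.0938 12.5958] v=[-0.9090 1.6137]
Step 7: x=[4.2647 12.7184] v=[0.8543 0.6129]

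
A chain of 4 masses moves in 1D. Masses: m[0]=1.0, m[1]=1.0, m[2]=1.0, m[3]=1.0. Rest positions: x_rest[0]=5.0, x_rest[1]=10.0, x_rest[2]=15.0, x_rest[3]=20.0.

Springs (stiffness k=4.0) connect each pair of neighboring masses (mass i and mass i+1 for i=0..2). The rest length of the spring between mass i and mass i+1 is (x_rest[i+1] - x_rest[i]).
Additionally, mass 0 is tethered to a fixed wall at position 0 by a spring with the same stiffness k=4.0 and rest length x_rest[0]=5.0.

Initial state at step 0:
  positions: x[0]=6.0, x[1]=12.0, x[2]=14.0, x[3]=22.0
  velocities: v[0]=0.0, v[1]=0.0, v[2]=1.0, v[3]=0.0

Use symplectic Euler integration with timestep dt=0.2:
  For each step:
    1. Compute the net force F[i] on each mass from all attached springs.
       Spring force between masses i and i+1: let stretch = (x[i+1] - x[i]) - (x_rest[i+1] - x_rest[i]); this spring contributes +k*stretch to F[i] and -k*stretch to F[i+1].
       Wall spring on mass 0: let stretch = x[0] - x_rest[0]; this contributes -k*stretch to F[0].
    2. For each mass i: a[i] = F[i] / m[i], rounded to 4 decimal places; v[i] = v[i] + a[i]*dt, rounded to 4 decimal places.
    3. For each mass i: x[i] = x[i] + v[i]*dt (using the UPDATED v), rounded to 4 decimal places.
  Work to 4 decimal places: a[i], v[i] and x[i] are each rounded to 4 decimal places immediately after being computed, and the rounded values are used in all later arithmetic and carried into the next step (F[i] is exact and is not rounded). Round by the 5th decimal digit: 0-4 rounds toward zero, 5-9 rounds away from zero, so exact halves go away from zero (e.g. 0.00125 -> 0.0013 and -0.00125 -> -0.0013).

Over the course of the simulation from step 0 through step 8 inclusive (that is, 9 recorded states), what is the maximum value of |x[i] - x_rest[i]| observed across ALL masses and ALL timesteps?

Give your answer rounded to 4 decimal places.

Step 0: x=[6.0000 12.0000 14.0000 22.0000] v=[0.0000 0.0000 1.0000 0.0000]
Step 1: x=[6.0000 11.3600 15.1600 21.5200] v=[0.0000 -3.2000 5.8000 -2.4000]
Step 2: x=[5.8976 10.4704 16.7296 20.8224] v=[-0.5120 -4.4480 7.8480 -3.4880]
Step 3: x=[5.5832 9.8506 17.9526 20.2700] v=[-1.5718 -3.0989 6.1149 -2.7622]
Step 4: x=[5.0583 9.8444 18.2500 20.1468] v=[-2.6244 -0.0312 1.4872 -0.6161]
Step 5: x=[4.4899 10.4173 17.5060 20.5201] v=[-2.8422 2.8644 -3.7198 1.8665]
Step 6: x=[4.1515 11.1760 16.1101 21.2111] v=[-1.6922 3.7934 -6.9795 3.4552]
Step 7: x=[4.2727 11.6002 14.7409 21.8860] v=[0.6062 2.1211 -6.8460 3.3744]
Step 8: x=[4.8827 11.3545 14.0124 22.2177] v=[3.0500 -1.2283 -3.6425 1.6583]
Max displacement = 3.2500

Answer: 3.2500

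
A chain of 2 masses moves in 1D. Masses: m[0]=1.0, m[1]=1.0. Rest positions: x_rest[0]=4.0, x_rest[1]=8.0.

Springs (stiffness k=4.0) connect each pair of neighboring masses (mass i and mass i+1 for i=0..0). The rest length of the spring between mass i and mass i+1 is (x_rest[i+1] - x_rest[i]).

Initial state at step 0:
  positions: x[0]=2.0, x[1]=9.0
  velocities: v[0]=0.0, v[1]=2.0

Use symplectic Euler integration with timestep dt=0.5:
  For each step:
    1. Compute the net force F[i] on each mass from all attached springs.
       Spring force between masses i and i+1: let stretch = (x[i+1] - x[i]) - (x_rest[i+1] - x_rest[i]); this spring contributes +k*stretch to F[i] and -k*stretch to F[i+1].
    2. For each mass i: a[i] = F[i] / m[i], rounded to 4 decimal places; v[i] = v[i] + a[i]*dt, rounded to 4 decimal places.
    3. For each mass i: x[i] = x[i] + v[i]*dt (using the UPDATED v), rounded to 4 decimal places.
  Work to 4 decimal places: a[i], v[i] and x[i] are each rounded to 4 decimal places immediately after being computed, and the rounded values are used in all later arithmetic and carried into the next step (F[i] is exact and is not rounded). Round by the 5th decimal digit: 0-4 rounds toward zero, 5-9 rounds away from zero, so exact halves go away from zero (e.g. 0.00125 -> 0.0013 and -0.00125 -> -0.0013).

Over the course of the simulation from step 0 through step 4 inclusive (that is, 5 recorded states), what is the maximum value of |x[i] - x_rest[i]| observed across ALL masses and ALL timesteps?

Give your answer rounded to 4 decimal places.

Step 0: x=[2.0000 9.0000] v=[0.0000 2.0000]
Step 1: x=[5.0000 7.0000] v=[6.0000 -4.0000]
Step 2: x=[6.0000 7.0000] v=[2.0000 0.0000]
Step 3: x=[4.0000 10.0000] v=[-4.0000 6.0000]
Step 4: x=[4.0000 11.0000] v=[0.0000 2.0000]
Max displacement = 3.0000

Answer: 3.0000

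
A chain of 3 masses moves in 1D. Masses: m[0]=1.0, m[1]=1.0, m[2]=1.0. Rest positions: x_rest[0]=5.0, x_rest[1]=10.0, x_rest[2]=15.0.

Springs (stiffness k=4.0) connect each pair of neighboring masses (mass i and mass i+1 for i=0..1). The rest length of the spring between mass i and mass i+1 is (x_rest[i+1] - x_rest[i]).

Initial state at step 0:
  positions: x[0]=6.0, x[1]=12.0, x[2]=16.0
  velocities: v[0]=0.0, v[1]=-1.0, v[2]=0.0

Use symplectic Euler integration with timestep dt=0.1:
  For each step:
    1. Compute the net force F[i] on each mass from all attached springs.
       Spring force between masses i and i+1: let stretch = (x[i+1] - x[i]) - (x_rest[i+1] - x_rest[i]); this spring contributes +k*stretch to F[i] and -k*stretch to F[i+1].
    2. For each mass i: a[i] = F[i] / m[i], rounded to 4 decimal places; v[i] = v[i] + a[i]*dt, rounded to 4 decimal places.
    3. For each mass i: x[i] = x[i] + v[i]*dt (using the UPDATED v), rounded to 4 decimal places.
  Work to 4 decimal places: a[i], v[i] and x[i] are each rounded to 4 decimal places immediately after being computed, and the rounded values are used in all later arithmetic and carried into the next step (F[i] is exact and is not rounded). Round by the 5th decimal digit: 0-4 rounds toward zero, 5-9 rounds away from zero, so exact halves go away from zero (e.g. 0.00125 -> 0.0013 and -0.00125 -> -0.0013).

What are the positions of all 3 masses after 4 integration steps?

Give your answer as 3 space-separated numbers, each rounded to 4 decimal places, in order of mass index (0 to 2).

Step 0: x=[6.0000 12.0000 16.0000] v=[0.0000 -1.0000 0.0000]
Step 1: x=[6.0400 11.8200 16.0400] v=[0.4000 -1.8000 0.4000]
Step 2: x=[6.1112 11.5776 16.1112] v=[0.7120 -2.4240 0.7120]
Step 3: x=[6.2011 11.2979 16.2011] v=[0.8986 -2.7971 0.8986]
Step 4: x=[6.2948 11.0105 16.2948] v=[0.9373 -2.8745 0.9373]

Answer: 6.2948 11.0105 16.2948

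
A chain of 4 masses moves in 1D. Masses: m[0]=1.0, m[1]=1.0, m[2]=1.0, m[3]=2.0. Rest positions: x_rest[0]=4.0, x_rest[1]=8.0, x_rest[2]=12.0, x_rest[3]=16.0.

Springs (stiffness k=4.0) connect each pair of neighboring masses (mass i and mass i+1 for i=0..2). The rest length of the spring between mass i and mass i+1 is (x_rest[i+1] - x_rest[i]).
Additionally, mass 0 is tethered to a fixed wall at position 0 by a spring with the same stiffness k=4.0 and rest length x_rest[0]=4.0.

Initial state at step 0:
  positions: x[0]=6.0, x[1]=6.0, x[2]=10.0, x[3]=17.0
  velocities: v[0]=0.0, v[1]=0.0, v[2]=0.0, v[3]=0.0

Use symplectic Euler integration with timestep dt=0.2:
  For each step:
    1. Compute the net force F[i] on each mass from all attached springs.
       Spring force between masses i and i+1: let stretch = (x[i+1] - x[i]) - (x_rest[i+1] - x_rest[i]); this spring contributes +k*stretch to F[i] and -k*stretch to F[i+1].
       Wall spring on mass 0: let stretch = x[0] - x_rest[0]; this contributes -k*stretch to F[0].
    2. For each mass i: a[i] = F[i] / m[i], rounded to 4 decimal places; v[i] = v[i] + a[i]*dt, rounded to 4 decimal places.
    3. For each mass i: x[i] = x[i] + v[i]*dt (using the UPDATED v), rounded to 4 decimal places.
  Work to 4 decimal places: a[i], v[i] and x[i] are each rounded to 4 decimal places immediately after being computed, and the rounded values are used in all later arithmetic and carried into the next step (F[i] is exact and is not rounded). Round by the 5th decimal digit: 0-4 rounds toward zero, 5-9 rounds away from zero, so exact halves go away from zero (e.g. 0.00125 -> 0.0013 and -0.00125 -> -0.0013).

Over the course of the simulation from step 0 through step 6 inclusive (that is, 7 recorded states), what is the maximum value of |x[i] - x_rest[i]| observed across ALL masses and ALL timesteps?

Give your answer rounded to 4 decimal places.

Answer: 2.6099

Derivation:
Step 0: x=[6.0000 6.0000 10.0000 17.0000] v=[0.0000 0.0000 0.0000 0.0000]
Step 1: x=[5.0400 6.6400 10.4800 16.7600] v=[-4.8000 3.2000 2.4000 -1.2000]
Step 2: x=[3.5296 7.6384 11.3504 16.3376] v=[-7.5520 4.9920 4.3520 -2.1120]
Step 3: x=[2.1119 8.5733 12.4248 15.8362] v=[-7.0886 4.6746 5.3722 -2.5069]
Step 4: x=[1.3901 9.0906 13.4288 15.3819] v=[-3.6090 2.5867 5.0201 -2.2715]
Step 5: x=[1.6780 9.0700 14.0512 15.0914] v=[1.4393 -0.1031 3.1120 -1.4527]
Step 6: x=[2.8801 8.6637 14.0430 15.0376] v=[6.0105 -2.0317 -0.0408 -0.2688]
Max displacement = 2.6099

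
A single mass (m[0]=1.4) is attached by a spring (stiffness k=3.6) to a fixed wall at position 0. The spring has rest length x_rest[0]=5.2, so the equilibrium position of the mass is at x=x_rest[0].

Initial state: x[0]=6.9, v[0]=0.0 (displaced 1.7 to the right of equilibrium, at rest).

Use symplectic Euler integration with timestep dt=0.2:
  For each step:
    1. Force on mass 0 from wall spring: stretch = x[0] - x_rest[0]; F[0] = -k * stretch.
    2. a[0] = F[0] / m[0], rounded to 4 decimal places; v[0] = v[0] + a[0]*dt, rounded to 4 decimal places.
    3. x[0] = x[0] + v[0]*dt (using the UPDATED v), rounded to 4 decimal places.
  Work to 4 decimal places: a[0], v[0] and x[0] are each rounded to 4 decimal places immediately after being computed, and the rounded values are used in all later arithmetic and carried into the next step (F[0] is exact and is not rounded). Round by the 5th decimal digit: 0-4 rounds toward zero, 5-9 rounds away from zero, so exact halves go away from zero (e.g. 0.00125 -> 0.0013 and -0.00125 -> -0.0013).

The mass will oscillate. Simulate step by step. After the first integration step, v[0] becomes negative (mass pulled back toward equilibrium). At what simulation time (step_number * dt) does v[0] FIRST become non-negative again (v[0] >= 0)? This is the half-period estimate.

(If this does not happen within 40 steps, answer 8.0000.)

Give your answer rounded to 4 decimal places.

Step 0: x=[6.9000] v=[0.0000]
Step 1: x=[6.7251] v=[-0.8743]
Step 2: x=[6.3934] v=[-1.6586]
Step 3: x=[5.9389] v=[-2.2723]
Step 4: x=[5.4084] v=[-2.6523]
Step 5: x=[4.8565] v=[-2.7595]
Step 6: x=[4.3399] v=[-2.5828]
Step 7: x=[3.9118] v=[-2.1405]
Step 8: x=[3.6162] v=[-1.4780]
Step 9: x=[3.4835] v=[-0.6635]
Step 10: x=[3.5274] v=[0.2193]
First v>=0 after going negative at step 10, time=2.0000

Answer: 2.0000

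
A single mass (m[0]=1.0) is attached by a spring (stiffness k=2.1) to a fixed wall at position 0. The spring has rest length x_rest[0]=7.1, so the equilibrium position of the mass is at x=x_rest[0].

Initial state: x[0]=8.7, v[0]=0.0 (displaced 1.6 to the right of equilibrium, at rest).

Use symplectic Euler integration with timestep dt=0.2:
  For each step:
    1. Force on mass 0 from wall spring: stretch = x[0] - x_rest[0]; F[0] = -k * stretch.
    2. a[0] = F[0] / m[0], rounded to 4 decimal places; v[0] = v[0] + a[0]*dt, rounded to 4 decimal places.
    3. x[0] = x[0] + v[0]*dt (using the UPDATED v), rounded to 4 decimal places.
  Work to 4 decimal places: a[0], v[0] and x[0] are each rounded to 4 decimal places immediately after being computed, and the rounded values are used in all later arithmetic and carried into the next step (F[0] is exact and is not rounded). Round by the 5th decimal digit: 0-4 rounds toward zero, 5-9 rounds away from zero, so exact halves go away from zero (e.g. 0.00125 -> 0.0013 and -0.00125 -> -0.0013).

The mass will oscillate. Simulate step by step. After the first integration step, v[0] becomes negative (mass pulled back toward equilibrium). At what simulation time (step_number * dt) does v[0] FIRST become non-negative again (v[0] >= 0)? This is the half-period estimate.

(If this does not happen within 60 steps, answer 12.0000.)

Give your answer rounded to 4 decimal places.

Step 0: x=[8.7000] v=[0.0000]
Step 1: x=[8.5656] v=[-0.6720]
Step 2: x=[8.3081] v=[-1.2876]
Step 3: x=[7.9491] v=[-1.7950]
Step 4: x=[7.5188] v=[-2.1516]
Step 5: x=[7.0533] v=[-2.3275]
Step 6: x=[6.5917] v=[-2.3079]
Step 7: x=[6.1728] v=[-2.0944]
Step 8: x=[5.8318] v=[-1.7050]
Step 9: x=[5.5973] v=[-1.1724]
Step 10: x=[5.4890] v=[-0.5413]
Step 11: x=[5.5161] v=[0.1353]
First v>=0 after going negative at step 11, time=2.2000

Answer: 2.2000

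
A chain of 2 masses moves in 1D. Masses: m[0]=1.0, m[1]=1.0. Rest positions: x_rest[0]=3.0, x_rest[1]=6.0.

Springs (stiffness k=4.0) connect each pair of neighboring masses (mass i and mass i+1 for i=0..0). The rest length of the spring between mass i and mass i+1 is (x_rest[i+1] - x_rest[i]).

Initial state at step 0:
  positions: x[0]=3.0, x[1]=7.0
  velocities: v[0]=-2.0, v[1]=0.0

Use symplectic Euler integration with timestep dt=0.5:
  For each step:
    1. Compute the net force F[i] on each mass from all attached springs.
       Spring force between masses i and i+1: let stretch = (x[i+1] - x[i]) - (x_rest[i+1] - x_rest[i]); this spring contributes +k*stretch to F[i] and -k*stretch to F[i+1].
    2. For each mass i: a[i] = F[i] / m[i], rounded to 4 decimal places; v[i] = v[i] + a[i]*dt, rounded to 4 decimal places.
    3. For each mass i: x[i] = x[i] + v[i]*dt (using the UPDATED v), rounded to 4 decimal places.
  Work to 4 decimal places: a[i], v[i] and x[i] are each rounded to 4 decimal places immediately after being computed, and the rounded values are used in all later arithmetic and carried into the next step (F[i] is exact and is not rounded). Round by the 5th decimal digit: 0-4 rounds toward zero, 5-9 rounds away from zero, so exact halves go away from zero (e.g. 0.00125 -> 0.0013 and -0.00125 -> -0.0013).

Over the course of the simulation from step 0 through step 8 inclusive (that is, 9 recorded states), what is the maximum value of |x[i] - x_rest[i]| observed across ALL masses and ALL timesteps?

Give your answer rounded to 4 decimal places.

Step 0: x=[3.0000 7.0000] v=[-2.0000 0.0000]
Step 1: x=[3.0000 6.0000] v=[0.0000 -2.0000]
Step 2: x=[3.0000 5.0000] v=[0.0000 -2.0000]
Step 3: x=[2.0000 5.0000] v=[-2.0000 0.0000]
Step 4: x=[1.0000 5.0000] v=[-2.0000 0.0000]
Step 5: x=[1.0000 4.0000] v=[0.0000 -2.0000]
Step 6: x=[1.0000 3.0000] v=[0.0000 -2.0000]
Step 7: x=[0.0000 3.0000] v=[-2.0000 0.0000]
Step 8: x=[-1.0000 3.0000] v=[-2.0000 0.0000]
Max displacement = 4.0000

Answer: 4.0000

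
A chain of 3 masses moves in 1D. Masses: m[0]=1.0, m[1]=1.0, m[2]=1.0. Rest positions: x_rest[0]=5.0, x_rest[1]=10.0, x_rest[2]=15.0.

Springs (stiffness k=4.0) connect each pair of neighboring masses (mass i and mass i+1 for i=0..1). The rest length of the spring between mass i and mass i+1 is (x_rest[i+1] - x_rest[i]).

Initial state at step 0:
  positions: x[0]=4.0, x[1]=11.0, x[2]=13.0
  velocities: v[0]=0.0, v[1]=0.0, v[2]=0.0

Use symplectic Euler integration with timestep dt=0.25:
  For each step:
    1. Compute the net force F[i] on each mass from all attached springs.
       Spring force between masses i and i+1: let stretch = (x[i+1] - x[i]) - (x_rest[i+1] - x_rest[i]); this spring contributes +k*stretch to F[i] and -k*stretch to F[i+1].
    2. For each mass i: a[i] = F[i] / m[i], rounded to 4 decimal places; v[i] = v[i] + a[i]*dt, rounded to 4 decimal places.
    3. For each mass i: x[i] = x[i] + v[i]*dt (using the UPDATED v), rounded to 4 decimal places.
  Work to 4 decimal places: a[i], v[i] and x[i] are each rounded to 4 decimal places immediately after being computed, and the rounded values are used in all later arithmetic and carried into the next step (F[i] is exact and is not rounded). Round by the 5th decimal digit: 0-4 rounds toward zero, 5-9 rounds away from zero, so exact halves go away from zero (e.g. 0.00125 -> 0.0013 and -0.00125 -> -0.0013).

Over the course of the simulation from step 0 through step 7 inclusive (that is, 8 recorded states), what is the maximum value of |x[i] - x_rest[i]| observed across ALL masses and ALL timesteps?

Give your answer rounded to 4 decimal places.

Step 0: x=[4.0000 11.0000 13.0000] v=[0.0000 0.0000 0.0000]
Step 1: x=[4.5000 9.7500 13.7500] v=[2.0000 -5.0000 3.0000]
Step 2: x=[5.0625 8.1875 14.7500] v=[2.2500 -6.2500 4.0000]
Step 3: x=[5.1563 7.4844 15.3594] v=[0.3750 -2.8125 2.4375]
Step 4: x=[4.5821 8.1680 15.2500] v=[-2.2969 2.7344 -0.4375]
Step 5: x=[3.6544 9.7256 14.6201] v=[-3.7110 6.2305 -2.5195]
Step 6: x=[2.9945 10.9891 14.0166] v=[-2.6398 5.0538 -2.4140]
Step 7: x=[3.0832 11.0108 13.9062] v=[0.3548 0.0867 -0.4415]
Max displacement = 2.5156

Answer: 2.5156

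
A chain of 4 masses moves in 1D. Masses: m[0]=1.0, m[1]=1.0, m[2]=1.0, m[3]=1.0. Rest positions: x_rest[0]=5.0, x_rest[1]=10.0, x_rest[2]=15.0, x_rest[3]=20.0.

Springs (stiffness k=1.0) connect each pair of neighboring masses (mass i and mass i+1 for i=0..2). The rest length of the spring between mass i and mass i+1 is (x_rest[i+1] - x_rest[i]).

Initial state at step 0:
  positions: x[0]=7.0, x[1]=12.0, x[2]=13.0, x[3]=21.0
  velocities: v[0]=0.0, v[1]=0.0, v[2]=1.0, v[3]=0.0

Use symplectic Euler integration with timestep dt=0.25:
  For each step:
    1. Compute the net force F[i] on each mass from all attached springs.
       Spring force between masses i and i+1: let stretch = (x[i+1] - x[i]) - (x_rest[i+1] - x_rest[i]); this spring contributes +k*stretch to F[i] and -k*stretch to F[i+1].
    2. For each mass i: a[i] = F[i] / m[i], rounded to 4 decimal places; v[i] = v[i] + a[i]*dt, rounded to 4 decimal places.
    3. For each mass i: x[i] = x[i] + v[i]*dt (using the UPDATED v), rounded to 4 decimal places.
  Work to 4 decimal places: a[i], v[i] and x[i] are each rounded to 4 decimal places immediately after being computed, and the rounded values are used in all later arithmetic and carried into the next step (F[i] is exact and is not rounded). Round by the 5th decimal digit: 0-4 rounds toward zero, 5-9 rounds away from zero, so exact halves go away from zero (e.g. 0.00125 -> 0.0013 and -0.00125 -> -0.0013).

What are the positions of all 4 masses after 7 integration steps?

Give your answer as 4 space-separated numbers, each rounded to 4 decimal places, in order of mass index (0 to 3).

Answer: 5.9256 10.4970 18.4512 19.8761

Derivation:
Step 0: x=[7.0000 12.0000 13.0000 21.0000] v=[0.0000 0.0000 1.0000 0.0000]
Step 1: x=[7.0000 11.7500 13.6875 20.8125] v=[0.0000 -1.0000 2.7500 -0.7500]
Step 2: x=[6.9844 11.3242 14.6992 20.4922] v=[-0.0625 -1.7031 4.0469 -1.2813]
Step 3: x=[6.9275 10.8381 15.8621 20.1223] v=[-0.2276 -1.9443 4.6514 -1.4796]
Step 4: x=[6.8025 10.4216 16.9772 19.7986] v=[-0.5000 -1.6660 4.4605 -1.2947]
Step 5: x=[6.5912 10.1886 17.8590 19.6111] v=[-0.8452 -0.9319 3.5270 -0.7501]
Step 6: x=[6.2922 10.2102 18.3709 19.6266] v=[-1.1959 0.0864 2.0474 0.0619]
Step 7: x=[5.9256 10.4970 18.4512 19.8761] v=[-1.4664 1.1471 0.3212 0.9980]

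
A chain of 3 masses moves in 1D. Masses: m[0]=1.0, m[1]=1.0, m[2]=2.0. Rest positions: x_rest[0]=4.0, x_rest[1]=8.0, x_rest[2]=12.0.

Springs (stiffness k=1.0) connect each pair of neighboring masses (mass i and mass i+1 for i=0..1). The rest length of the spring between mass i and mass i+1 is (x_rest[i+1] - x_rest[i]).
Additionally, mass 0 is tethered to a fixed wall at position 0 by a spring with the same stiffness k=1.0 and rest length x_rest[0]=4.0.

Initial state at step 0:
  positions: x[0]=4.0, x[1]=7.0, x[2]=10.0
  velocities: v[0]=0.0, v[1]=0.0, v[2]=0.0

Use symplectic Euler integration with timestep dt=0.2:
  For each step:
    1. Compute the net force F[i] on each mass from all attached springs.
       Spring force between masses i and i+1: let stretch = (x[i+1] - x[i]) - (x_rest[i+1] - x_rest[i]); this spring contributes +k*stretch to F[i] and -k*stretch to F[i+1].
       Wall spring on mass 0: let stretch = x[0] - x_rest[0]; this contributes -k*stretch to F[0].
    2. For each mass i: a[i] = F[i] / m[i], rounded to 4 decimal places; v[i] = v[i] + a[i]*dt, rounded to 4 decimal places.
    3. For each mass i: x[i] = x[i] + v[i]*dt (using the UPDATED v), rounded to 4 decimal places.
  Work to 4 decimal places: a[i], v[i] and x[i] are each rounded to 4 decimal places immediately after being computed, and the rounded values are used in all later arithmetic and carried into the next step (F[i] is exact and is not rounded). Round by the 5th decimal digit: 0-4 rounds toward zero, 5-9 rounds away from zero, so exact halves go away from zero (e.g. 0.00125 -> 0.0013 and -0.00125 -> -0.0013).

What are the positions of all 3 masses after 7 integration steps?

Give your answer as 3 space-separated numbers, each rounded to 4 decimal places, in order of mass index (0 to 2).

Step 0: x=[4.0000 7.0000 10.0000] v=[0.0000 0.0000 0.0000]
Step 1: x=[3.9600 7.0000 10.0200] v=[-0.2000 0.0000 0.1000]
Step 2: x=[3.8832 6.9992 10.0596] v=[-0.3840 -0.0040 0.1980]
Step 3: x=[3.7757 6.9962 10.1180] v=[-0.5374 -0.0151 0.2920]
Step 4: x=[3.6460 6.9892 10.1940] v=[-0.6484 -0.0348 0.3798]
Step 5: x=[3.5042 6.9767 10.2859] v=[-0.7090 -0.0625 0.4593]
Step 6: x=[3.3611 6.9577 10.3916] v=[-0.7153 -0.0952 0.5284]
Step 7: x=[3.2275 6.9322 10.5086] v=[-0.6682 -0.1277 0.5850]

Answer: 3.2275 6.9322 10.5086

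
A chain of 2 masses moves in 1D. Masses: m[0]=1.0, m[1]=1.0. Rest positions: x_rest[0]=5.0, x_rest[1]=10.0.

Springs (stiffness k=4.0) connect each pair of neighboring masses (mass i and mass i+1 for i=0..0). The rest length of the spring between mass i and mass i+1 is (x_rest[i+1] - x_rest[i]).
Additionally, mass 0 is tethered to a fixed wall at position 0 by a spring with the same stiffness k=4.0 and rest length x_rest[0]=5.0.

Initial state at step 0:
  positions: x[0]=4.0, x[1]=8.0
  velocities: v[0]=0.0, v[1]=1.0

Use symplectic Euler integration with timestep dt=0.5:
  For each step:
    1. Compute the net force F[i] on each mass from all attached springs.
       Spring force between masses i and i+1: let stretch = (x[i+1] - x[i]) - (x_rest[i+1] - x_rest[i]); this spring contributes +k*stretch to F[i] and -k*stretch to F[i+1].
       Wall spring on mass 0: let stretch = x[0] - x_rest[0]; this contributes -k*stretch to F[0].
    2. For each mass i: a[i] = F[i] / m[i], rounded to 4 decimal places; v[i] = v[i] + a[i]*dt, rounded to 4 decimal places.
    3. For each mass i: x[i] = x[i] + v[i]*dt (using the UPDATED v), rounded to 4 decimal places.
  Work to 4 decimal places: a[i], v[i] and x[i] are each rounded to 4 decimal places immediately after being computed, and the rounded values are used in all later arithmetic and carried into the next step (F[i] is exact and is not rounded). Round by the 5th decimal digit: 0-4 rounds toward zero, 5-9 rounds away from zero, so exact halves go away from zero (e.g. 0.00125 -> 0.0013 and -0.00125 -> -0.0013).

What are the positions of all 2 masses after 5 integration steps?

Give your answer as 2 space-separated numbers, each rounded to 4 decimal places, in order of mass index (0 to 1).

Answer: 6.0000 12.0000

Derivation:
Step 0: x=[4.0000 8.0000] v=[0.0000 1.0000]
Step 1: x=[4.0000 9.5000] v=[0.0000 3.0000]
Step 2: x=[5.5000 10.5000] v=[3.0000 2.0000]
Step 3: x=[6.5000 11.5000] v=[2.0000 2.0000]
Step 4: x=[6.0000 12.5000] v=[-1.0000 2.0000]
Step 5: x=[6.0000 12.0000] v=[0.0000 -1.0000]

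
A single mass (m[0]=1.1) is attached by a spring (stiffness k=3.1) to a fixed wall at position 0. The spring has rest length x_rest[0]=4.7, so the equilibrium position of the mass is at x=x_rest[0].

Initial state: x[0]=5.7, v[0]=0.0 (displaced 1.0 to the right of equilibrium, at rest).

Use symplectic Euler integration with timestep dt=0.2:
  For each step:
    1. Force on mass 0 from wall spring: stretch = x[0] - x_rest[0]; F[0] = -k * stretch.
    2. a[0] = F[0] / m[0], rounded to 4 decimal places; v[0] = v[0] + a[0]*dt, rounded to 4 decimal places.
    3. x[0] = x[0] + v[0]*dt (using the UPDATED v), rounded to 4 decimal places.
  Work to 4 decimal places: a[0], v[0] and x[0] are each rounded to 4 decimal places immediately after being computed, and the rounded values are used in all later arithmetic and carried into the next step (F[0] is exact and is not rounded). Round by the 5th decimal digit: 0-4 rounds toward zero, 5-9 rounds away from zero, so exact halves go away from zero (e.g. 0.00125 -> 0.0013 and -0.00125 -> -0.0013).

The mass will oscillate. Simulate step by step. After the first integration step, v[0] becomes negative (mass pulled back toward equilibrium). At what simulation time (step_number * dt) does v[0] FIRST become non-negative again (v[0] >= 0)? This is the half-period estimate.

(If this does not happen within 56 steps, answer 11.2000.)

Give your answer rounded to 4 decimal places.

Step 0: x=[5.7000] v=[0.0000]
Step 1: x=[5.5873] v=[-0.5636]
Step 2: x=[5.3746] v=[-1.0637]
Step 3: x=[5.0858] v=[-1.4439]
Step 4: x=[4.7535] v=[-1.6614]
Step 5: x=[4.4152] v=[-1.6916]
Step 6: x=[4.1090] v=[-1.5311]
Step 7: x=[3.8694] v=[-1.1980]
Step 8: x=[3.7234] v=[-0.7298]
Step 9: x=[3.6875] v=[-0.1794]
Step 10: x=[3.7658] v=[0.3913]
First v>=0 after going negative at step 10, time=2.0000

Answer: 2.0000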